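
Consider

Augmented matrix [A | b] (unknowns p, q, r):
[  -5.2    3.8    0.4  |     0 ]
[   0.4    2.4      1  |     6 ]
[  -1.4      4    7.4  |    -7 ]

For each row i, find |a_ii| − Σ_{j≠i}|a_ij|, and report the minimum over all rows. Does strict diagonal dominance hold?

row 1: |-5.2| − (3.8+0.4) = 1
row 2: |2.4| − (0.4+1) = 1
row 3: |7.4| − (1.4+4) = 2
minimum over rows = 1 → strictly diagonally dominant (convergence guaranteed)

1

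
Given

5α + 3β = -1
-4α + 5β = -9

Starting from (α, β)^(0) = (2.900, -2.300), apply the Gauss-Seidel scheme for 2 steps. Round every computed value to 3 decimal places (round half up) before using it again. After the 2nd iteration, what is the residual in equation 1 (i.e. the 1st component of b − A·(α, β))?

Iteration 1:
  α = (-1 - (3)·-2.300) / (5) = 1.180
  β = (-9 - (-4)·1.180) / (5) = -0.856
Iteration 2:
  α = (-1 - (3)·-0.856) / (5) = 0.314
  β = (-9 - (-4)·0.314) / (5) = -1.549
Residual b − A·x = (2.077, 0.001)

2.077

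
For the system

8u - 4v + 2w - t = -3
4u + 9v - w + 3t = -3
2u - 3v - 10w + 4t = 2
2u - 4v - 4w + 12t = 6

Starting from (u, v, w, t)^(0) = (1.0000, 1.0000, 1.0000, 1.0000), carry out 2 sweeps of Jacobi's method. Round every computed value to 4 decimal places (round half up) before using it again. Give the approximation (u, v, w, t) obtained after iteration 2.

Iteration 1:
  u = (-3 - (-4)·1.0000 - (2)·1.0000 - (-1)·1.0000) / (8) = 0.0000
  v = (-3 - (4)·1.0000 - (-1)·1.0000 - (3)·1.0000) / (9) = -1.0000
  w = (2 - (2)·1.0000 - (-3)·1.0000 - (4)·1.0000) / (-10) = 0.1000
  t = (6 - (2)·1.0000 - (-4)·1.0000 - (-4)·1.0000) / (12) = 1.0000
Iteration 2:
  u = (-3 - (-4)·-1.0000 - (2)·0.1000 - (-1)·1.0000) / (8) = -0.7750
  v = (-3 - (4)·0.0000 - (-1)·0.1000 - (3)·1.0000) / (9) = -0.6556
  w = (2 - (2)·0.0000 - (-3)·-1.0000 - (4)·1.0000) / (-10) = 0.5000
  t = (6 - (2)·0.0000 - (-4)·-1.0000 - (-4)·0.1000) / (12) = 0.2000

(-0.7750, -0.6556, 0.5000, 0.2000)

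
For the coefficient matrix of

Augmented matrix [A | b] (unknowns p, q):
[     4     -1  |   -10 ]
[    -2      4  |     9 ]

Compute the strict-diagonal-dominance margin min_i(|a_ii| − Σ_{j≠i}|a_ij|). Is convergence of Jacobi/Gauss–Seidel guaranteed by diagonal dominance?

2

row 1: |4| − (1) = 3
row 2: |4| − (2) = 2
minimum over rows = 2 → strictly diagonally dominant (convergence guaranteed)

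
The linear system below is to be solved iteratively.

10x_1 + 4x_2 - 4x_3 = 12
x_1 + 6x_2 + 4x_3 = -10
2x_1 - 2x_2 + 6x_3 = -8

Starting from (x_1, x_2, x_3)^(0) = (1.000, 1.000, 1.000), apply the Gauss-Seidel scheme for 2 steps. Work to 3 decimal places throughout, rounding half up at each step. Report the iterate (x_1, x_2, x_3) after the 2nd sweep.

Iteration 1:
  x_1 = (12 - (4)·1.000 - (-4)·1.000) / (10) = 1.200
  x_2 = (-10 - (1)·1.200 - (4)·1.000) / (6) = -2.533
  x_3 = (-8 - (2)·1.200 - (-2)·-2.533) / (6) = -2.578
Iteration 2:
  x_1 = (12 - (4)·-2.533 - (-4)·-2.578) / (10) = 1.182
  x_2 = (-10 - (1)·1.182 - (4)·-2.578) / (6) = -0.145
  x_3 = (-8 - (2)·1.182 - (-2)·-0.145) / (6) = -1.776

(1.182, -0.145, -1.776)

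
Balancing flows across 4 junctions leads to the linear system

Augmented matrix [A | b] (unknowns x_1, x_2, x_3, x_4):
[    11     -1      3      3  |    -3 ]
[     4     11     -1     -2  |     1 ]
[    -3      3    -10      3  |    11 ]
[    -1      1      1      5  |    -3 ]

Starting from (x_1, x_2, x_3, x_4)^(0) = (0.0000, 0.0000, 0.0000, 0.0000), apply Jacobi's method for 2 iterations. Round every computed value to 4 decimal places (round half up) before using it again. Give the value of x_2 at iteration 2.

-0.0190

Iteration 1:
  x_1 = (-3 - (-1)·0.0000 - (3)·0.0000 - (3)·0.0000) / (11) = -0.2727
  x_2 = (1 - (4)·0.0000 - (-1)·0.0000 - (-2)·0.0000) / (11) = 0.0909
  x_3 = (11 - (-3)·0.0000 - (3)·0.0000 - (3)·0.0000) / (-10) = -1.1000
  x_4 = (-3 - (-1)·0.0000 - (1)·0.0000 - (1)·0.0000) / (5) = -0.6000
Iteration 2:
  x_1 = (-3 - (-1)·0.0909 - (3)·-1.1000 - (3)·-0.6000) / (11) = 0.1992
  x_2 = (1 - (4)·-0.2727 - (-1)·-1.1000 - (-2)·-0.6000) / (11) = -0.0190
  x_3 = (11 - (-3)·-0.2727 - (3)·0.0909 - (3)·-0.6000) / (-10) = -1.1709
  x_4 = (-3 - (-1)·-0.2727 - (1)·0.0909 - (1)·-1.1000) / (5) = -0.4527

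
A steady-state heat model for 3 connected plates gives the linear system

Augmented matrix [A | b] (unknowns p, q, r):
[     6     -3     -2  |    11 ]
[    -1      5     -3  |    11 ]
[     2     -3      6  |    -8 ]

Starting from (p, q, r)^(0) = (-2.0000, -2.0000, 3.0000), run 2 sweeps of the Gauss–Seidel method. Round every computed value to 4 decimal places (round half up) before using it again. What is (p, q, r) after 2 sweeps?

Iteration 1:
  p = (11 - (-3)·-2.0000 - (-2)·3.0000) / (6) = 1.8333
  q = (11 - (-1)·1.8333 - (-3)·3.0000) / (5) = 4.3667
  r = (-8 - (2)·1.8333 - (-3)·4.3667) / (6) = 0.2389
Iteration 2:
  p = (11 - (-3)·4.3667 - (-2)·0.2389) / (6) = 4.0963
  q = (11 - (-1)·4.0963 - (-3)·0.2389) / (5) = 3.1626
  r = (-8 - (2)·4.0963 - (-3)·3.1626) / (6) = -1.1175

(4.0963, 3.1626, -1.1175)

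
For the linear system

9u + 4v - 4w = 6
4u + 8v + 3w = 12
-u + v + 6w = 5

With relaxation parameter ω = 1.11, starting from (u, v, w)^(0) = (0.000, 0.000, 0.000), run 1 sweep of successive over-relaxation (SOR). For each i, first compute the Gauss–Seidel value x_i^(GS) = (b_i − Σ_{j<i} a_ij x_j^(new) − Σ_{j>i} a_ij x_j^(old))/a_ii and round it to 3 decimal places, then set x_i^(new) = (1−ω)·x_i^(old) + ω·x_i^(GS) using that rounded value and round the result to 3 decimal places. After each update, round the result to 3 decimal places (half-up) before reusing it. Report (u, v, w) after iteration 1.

Iteration 1:
  u: GS value = (6 - (4)·0.000 - (-4)·0.000) / (9) = 0.667;  u ← (1−ω)·0.000 + ω·0.667 = 0.740
  v: GS value = (12 - (4)·0.740 - (3)·0.000) / (8) = 1.130;  v ← (1−ω)·0.000 + ω·1.130 = 1.254
  w: GS value = (5 - (-1)·0.740 - (1)·1.254) / (6) = 0.748;  w ← (1−ω)·0.000 + ω·0.748 = 0.830

(0.740, 1.254, 0.830)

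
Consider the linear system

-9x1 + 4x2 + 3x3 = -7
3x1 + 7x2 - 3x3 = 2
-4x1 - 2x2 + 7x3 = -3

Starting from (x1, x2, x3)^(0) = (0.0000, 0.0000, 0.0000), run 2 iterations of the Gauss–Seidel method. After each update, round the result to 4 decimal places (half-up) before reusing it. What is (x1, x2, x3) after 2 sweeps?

Iteration 1:
  x1 = (-7 - (4)·0.0000 - (3)·0.0000) / (-9) = 0.7778
  x2 = (2 - (3)·0.7778 - (-3)·0.0000) / (7) = -0.0476
  x3 = (-3 - (-4)·0.7778 - (-2)·-0.0476) / (7) = 0.0023
Iteration 2:
  x1 = (-7 - (4)·-0.0476 - (3)·0.0023) / (-9) = 0.7574
  x2 = (2 - (3)·0.7574 - (-3)·0.0023) / (7) = -0.0379
  x3 = (-3 - (-4)·0.7574 - (-2)·-0.0379) / (7) = -0.0066

(0.7574, -0.0379, -0.0066)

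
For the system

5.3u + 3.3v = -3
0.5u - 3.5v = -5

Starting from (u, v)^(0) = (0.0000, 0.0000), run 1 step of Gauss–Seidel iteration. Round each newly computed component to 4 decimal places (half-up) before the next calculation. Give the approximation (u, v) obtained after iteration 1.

Iteration 1:
  u = (-3 - (3.3)·0.0000) / (5.3) = -0.5660
  v = (-5 - (0.5)·-0.5660) / (-3.5) = 1.3477

(-0.5660, 1.3477)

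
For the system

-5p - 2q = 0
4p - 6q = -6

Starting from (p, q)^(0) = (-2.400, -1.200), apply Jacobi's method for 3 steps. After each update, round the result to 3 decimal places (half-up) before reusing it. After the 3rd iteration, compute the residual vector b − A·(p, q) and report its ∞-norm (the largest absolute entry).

Iteration 1:
  p = (0 - (-2)·-1.200) / (-5) = 0.480
  q = (-6 - (4)·-2.400) / (-6) = -0.600
Iteration 2:
  p = (0 - (-2)·-0.600) / (-5) = 0.240
  q = (-6 - (4)·0.480) / (-6) = 1.320
Iteration 3:
  p = (0 - (-2)·1.320) / (-5) = -0.528
  q = (-6 - (4)·0.240) / (-6) = 1.160
Residual b − A·x = (-0.320, 3.072); ∞-norm = 3.072

3.072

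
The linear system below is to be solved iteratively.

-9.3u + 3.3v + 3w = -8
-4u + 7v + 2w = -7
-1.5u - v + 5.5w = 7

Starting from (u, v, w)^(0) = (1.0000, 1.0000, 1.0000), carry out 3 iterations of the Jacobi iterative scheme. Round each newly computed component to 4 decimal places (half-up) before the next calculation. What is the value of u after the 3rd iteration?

1.1460

Iteration 1:
  u = (-8 - (3.3)·1.0000 - (3)·1.0000) / (-9.3) = 1.5376
  v = (-7 - (-4)·1.0000 - (2)·1.0000) / (7) = -0.7143
  w = (7 - (-1.5)·1.0000 - (-1)·1.0000) / (5.5) = 1.7273
Iteration 2:
  u = (-8 - (3.3)·-0.7143 - (3)·1.7273) / (-9.3) = 1.1639
  v = (-7 - (-4)·1.5376 - (2)·1.7273) / (7) = -0.6149
  w = (7 - (-1.5)·1.5376 - (-1)·-0.7143) / (5.5) = 1.5622
Iteration 3:
  u = (-8 - (3.3)·-0.6149 - (3)·1.5622) / (-9.3) = 1.1460
  v = (-7 - (-4)·1.1639 - (2)·1.5622) / (7) = -0.7813
  w = (7 - (-1.5)·1.1639 - (-1)·-0.6149) / (5.5) = 1.4784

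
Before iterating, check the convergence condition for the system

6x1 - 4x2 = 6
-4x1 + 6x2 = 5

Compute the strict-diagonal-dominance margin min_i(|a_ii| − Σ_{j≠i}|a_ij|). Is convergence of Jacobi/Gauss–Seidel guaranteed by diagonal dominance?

2

row 1: |6| − (4) = 2
row 2: |6| − (4) = 2
minimum over rows = 2 → strictly diagonally dominant (convergence guaranteed)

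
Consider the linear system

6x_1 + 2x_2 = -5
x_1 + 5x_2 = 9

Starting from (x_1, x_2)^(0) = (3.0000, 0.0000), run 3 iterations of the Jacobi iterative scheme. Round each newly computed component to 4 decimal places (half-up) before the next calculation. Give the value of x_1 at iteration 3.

Iteration 1:
  x_1 = (-5 - (2)·0.0000) / (6) = -0.8333
  x_2 = (9 - (1)·3.0000) / (5) = 1.2000
Iteration 2:
  x_1 = (-5 - (2)·1.2000) / (6) = -1.2333
  x_2 = (9 - (1)·-0.8333) / (5) = 1.9667
Iteration 3:
  x_1 = (-5 - (2)·1.9667) / (6) = -1.4889
  x_2 = (9 - (1)·-1.2333) / (5) = 2.0467

-1.4889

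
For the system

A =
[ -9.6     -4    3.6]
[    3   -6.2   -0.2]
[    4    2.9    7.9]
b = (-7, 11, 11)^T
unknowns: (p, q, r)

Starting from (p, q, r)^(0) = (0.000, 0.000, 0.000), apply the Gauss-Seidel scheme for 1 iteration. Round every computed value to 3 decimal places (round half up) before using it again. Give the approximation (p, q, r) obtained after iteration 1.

Iteration 1:
  p = (-7 - (-4)·0.000 - (3.6)·0.000) / (-9.6) = 0.729
  q = (11 - (3)·0.729 - (-0.2)·0.000) / (-6.2) = -1.421
  r = (11 - (4)·0.729 - (2.9)·-1.421) / (7.9) = 1.545

(0.729, -1.421, 1.545)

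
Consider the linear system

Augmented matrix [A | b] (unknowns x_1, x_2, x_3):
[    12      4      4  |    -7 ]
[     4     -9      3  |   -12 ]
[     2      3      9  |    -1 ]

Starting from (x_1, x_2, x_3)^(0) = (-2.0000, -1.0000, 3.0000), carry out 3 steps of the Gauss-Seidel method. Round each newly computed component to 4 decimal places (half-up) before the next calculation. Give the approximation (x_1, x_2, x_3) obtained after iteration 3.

(-0.7855, 0.9425, -0.2507)

Iteration 1:
  x_1 = (-7 - (4)·-1.0000 - (4)·3.0000) / (12) = -1.2500
  x_2 = (-12 - (4)·-1.2500 - (3)·3.0000) / (-9) = 1.7778
  x_3 = (-1 - (2)·-1.2500 - (3)·1.7778) / (9) = -0.4259
Iteration 2:
  x_1 = (-7 - (4)·1.7778 - (4)·-0.4259) / (12) = -1.0340
  x_2 = (-12 - (4)·-1.0340 - (3)·-0.4259) / (-9) = 0.7318
  x_3 = (-1 - (2)·-1.0340 - (3)·0.7318) / (9) = -0.1253
Iteration 3:
  x_1 = (-7 - (4)·0.7318 - (4)·-0.1253) / (12) = -0.7855
  x_2 = (-12 - (4)·-0.7855 - (3)·-0.1253) / (-9) = 0.9425
  x_3 = (-1 - (2)·-0.7855 - (3)·0.9425) / (9) = -0.2507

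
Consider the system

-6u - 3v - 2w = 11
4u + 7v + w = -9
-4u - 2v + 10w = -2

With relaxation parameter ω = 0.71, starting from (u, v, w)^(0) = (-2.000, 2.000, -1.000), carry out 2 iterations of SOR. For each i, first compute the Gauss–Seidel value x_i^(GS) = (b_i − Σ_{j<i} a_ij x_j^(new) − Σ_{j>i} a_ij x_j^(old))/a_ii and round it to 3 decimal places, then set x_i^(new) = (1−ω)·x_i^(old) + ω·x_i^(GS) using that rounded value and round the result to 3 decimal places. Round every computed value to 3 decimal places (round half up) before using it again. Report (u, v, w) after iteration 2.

Iteration 1:
  u: GS value = (11 - (-3)·2.000 - (-2)·-1.000) / (-6) = -2.500;  u ← (1−ω)·-2.000 + ω·-2.500 = -2.355
  v: GS value = (-9 - (4)·-2.355 - (1)·-1.000) / (7) = 0.203;  v ← (1−ω)·2.000 + ω·0.203 = 0.724
  w: GS value = (-2 - (-4)·-2.355 - (-2)·0.724) / (10) = -0.997;  w ← (1−ω)·-1.000 + ω·-0.997 = -0.998
Iteration 2:
  u: GS value = (11 - (-3)·0.724 - (-2)·-0.998) / (-6) = -1.863;  u ← (1−ω)·-2.355 + ω·-1.863 = -2.006
  v: GS value = (-9 - (4)·-2.006 - (1)·-0.998) / (7) = 0.003;  v ← (1−ω)·0.724 + ω·0.003 = 0.212
  w: GS value = (-2 - (-4)·-2.006 - (-2)·0.212) / (10) = -0.960;  w ← (1−ω)·-0.998 + ω·-0.960 = -0.971

(-2.006, 0.212, -0.971)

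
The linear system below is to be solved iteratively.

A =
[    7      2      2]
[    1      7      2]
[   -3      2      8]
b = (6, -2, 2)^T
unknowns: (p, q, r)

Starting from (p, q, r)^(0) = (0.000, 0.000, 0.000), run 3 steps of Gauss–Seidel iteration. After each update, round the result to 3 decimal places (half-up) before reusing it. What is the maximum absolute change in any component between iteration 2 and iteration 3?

Iteration 1:
  p = (6 - (2)·0.000 - (2)·0.000) / (7) = 0.857
  q = (-2 - (1)·0.857 - (2)·0.000) / (7) = -0.408
  r = (2 - (-3)·0.857 - (2)·-0.408) / (8) = 0.673
Iteration 2:
  p = (6 - (2)·-0.408 - (2)·0.673) / (7) = 0.781
  q = (-2 - (1)·0.781 - (2)·0.673) / (7) = -0.590
  r = (2 - (-3)·0.781 - (2)·-0.590) / (8) = 0.690
Iteration 3:
  p = (6 - (2)·-0.590 - (2)·0.690) / (7) = 0.829
  q = (-2 - (1)·0.829 - (2)·0.690) / (7) = -0.601
  r = (2 - (-3)·0.829 - (2)·-0.601) / (8) = 0.711
Change: (0.048, -0.011, 0.021) → max |·| = 0.048

0.048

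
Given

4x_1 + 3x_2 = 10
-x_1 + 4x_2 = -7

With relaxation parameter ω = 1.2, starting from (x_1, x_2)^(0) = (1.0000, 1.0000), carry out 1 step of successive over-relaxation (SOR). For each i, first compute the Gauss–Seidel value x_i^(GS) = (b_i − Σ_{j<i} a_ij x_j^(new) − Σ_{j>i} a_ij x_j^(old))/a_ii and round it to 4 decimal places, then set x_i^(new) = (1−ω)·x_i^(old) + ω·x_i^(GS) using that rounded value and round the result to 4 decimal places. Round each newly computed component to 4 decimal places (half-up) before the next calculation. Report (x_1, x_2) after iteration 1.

(1.9000, -1.7300)

Iteration 1:
  x_1: GS value = (10 - (3)·1.0000) / (4) = 1.7500;  x_1 ← (1−ω)·1.0000 + ω·1.7500 = 1.9000
  x_2: GS value = (-7 - (-1)·1.9000) / (4) = -1.2750;  x_2 ← (1−ω)·1.0000 + ω·-1.2750 = -1.7300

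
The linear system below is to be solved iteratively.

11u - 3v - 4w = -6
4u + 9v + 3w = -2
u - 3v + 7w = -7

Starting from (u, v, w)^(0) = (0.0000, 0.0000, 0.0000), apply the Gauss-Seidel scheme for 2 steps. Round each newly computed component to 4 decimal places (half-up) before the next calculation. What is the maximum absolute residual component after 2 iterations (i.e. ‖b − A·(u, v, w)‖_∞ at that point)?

2.3061

Iteration 1:
  u = (-6 - (-3)·0.0000 - (-4)·0.0000) / (11) = -0.5455
  v = (-2 - (4)·-0.5455 - (3)·0.0000) / (9) = 0.0202
  w = (-7 - (1)·-0.5455 - (-3)·0.0202) / (7) = -0.9134
Iteration 2:
  u = (-6 - (-3)·0.0202 - (-4)·-0.9134) / (11) = -0.8721
  v = (-2 - (4)·-0.8721 - (3)·-0.9134) / (9) = 0.4698
  w = (-7 - (1)·-0.8721 - (-3)·0.4698) / (7) = -0.6741
Residual b − A·x = (2.3061, -0.7175, 0.0002); ∞-norm = 2.3061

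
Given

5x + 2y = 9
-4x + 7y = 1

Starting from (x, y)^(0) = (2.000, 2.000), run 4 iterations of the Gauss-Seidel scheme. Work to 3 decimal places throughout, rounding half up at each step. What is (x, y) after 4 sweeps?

Iteration 1:
  x = (9 - (2)·2.000) / (5) = 1.000
  y = (1 - (-4)·1.000) / (7) = 0.714
Iteration 2:
  x = (9 - (2)·0.714) / (5) = 1.514
  y = (1 - (-4)·1.514) / (7) = 1.008
Iteration 3:
  x = (9 - (2)·1.008) / (5) = 1.397
  y = (1 - (-4)·1.397) / (7) = 0.941
Iteration 4:
  x = (9 - (2)·0.941) / (5) = 1.424
  y = (1 - (-4)·1.424) / (7) = 0.957

(1.424, 0.957)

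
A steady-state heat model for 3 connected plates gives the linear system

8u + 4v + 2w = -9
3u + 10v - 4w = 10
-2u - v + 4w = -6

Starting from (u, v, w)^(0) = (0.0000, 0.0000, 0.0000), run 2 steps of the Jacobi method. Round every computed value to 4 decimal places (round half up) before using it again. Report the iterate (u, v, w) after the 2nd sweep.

(-1.2500, 0.7375, -1.8125)

Iteration 1:
  u = (-9 - (4)·0.0000 - (2)·0.0000) / (8) = -1.1250
  v = (10 - (3)·0.0000 - (-4)·0.0000) / (10) = 1.0000
  w = (-6 - (-2)·0.0000 - (-1)·0.0000) / (4) = -1.5000
Iteration 2:
  u = (-9 - (4)·1.0000 - (2)·-1.5000) / (8) = -1.2500
  v = (10 - (3)·-1.1250 - (-4)·-1.5000) / (10) = 0.7375
  w = (-6 - (-2)·-1.1250 - (-1)·1.0000) / (4) = -1.8125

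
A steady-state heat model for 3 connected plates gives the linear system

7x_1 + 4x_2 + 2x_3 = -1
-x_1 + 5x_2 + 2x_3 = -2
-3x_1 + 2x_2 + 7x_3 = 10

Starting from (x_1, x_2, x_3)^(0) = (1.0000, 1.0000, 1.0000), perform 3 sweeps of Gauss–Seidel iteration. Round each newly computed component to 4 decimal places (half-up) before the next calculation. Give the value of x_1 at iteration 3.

Iteration 1:
  x_1 = (-1 - (4)·1.0000 - (2)·1.0000) / (7) = -1.0000
  x_2 = (-2 - (-1)·-1.0000 - (2)·1.0000) / (5) = -1.0000
  x_3 = (10 - (-3)·-1.0000 - (2)·-1.0000) / (7) = 1.2857
Iteration 2:
  x_1 = (-1 - (4)·-1.0000 - (2)·1.2857) / (7) = 0.0612
  x_2 = (-2 - (-1)·0.0612 - (2)·1.2857) / (5) = -0.9020
  x_3 = (10 - (-3)·0.0612 - (2)·-0.9020) / (7) = 1.7125
Iteration 3:
  x_1 = (-1 - (4)·-0.9020 - (2)·1.7125) / (7) = -0.1167
  x_2 = (-2 - (-1)·-0.1167 - (2)·1.7125) / (5) = -1.1083
  x_3 = (10 - (-3)·-0.1167 - (2)·-1.1083) / (7) = 1.6952

-0.1167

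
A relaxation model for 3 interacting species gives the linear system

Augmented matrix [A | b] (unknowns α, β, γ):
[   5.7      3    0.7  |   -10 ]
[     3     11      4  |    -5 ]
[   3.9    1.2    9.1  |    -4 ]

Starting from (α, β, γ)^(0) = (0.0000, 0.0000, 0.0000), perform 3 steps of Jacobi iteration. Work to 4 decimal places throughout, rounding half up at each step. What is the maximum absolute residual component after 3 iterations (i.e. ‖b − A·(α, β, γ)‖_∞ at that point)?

Iteration 1:
  α = (-10 - (3)·0.0000 - (0.7)·0.0000) / (5.7) = -1.7544
  β = (-5 - (3)·0.0000 - (4)·0.0000) / (11) = -0.4545
  γ = (-4 - (3.9)·0.0000 - (1.2)·0.0000) / (9.1) = -0.4396
Iteration 2:
  α = (-10 - (3)·-0.4545 - (0.7)·-0.4396) / (5.7) = -1.4612
  β = (-5 - (3)·-1.7544 - (4)·-0.4396) / (11) = 0.1838
  γ = (-4 - (3.9)·-1.7544 - (1.2)·-0.4545) / (9.1) = 0.3723
Iteration 3:
  α = (-10 - (3)·0.1838 - (0.7)·0.3723) / (5.7) = -1.8968
  β = (-5 - (3)·-1.4612 - (4)·0.3723) / (11) = -0.1914
  γ = (-4 - (3.9)·-1.4612 - (1.2)·0.1838) / (9.1) = 0.1624
Residual b − A·x = (1.2723, 2.1462, 2.1494); ∞-norm = 2.1494

2.1494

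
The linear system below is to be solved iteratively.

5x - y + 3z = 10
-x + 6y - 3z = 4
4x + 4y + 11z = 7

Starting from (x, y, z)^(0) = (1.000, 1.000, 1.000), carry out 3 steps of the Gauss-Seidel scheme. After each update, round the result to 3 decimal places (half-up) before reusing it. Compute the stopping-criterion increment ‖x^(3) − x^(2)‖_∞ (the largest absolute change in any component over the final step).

0.076

Iteration 1:
  x = (10 - (-1)·1.000 - (3)·1.000) / (5) = 1.600
  y = (4 - (-1)·1.600 - (-3)·1.000) / (6) = 1.433
  z = (7 - (4)·1.600 - (4)·1.433) / (11) = -0.467
Iteration 2:
  x = (10 - (-1)·1.433 - (3)·-0.467) / (5) = 2.567
  y = (4 - (-1)·2.567 - (-3)·-0.467) / (6) = 0.861
  z = (7 - (4)·2.567 - (4)·0.861) / (11) = -0.610
Iteration 3:
  x = (10 - (-1)·0.861 - (3)·-0.610) / (5) = 2.538
  y = (4 - (-1)·2.538 - (-3)·-0.610) / (6) = 0.785
  z = (7 - (4)·2.538 - (4)·0.785) / (11) = -0.572
Change: (-0.029, -0.076, 0.038) → max |·| = 0.076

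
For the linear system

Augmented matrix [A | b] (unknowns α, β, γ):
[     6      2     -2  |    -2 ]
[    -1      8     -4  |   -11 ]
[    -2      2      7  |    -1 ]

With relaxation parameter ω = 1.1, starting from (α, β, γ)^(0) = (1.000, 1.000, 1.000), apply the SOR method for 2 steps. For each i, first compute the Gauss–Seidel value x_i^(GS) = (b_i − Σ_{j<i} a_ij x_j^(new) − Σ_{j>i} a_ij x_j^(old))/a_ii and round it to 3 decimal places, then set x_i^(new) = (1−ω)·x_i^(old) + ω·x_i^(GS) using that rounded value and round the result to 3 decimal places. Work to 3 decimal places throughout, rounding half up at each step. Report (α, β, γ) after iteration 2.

(0.075, -1.416, 0.316)

Iteration 1:
  α: GS value = (-2 - (2)·1.000 - (-2)·1.000) / (6) = -0.333;  α ← (1−ω)·1.000 + ω·-0.333 = -0.466
  β: GS value = (-11 - (-1)·-0.466 - (-4)·1.000) / (8) = -0.933;  β ← (1−ω)·1.000 + ω·-0.933 = -1.126
  γ: GS value = (-1 - (-2)·-0.466 - (2)·-1.126) / (7) = 0.046;  γ ← (1−ω)·1.000 + ω·0.046 = -0.049
Iteration 2:
  α: GS value = (-2 - (2)·-1.126 - (-2)·-0.049) / (6) = 0.026;  α ← (1−ω)·-0.466 + ω·0.026 = 0.075
  β: GS value = (-11 - (-1)·0.075 - (-4)·-0.049) / (8) = -1.390;  β ← (1−ω)·-1.126 + ω·-1.390 = -1.416
  γ: GS value = (-1 - (-2)·0.075 - (2)·-1.416) / (7) = 0.283;  γ ← (1−ω)·-0.049 + ω·0.283 = 0.316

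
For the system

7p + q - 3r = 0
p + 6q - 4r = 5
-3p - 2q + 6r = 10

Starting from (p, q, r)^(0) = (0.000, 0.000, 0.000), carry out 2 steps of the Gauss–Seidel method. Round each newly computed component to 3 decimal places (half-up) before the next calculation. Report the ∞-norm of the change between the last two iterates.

Iteration 1:
  p = (0 - (1)·0.000 - (-3)·0.000) / (7) = 0.000
  q = (5 - (1)·0.000 - (-4)·0.000) / (6) = 0.833
  r = (10 - (-3)·0.000 - (-2)·0.833) / (6) = 1.944
Iteration 2:
  p = (0 - (1)·0.833 - (-3)·1.944) / (7) = 0.714
  q = (5 - (1)·0.714 - (-4)·1.944) / (6) = 2.010
  r = (10 - (-3)·0.714 - (-2)·2.010) / (6) = 2.694
Change: (0.714, 1.177, 0.750) → max |·| = 1.177

1.177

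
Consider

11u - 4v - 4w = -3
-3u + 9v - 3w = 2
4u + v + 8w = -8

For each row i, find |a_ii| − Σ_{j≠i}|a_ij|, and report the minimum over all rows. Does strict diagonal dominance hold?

3

row 1: |11| − (4+4) = 3
row 2: |9| − (3+3) = 3
row 3: |8| − (4+1) = 3
minimum over rows = 3 → strictly diagonally dominant (convergence guaranteed)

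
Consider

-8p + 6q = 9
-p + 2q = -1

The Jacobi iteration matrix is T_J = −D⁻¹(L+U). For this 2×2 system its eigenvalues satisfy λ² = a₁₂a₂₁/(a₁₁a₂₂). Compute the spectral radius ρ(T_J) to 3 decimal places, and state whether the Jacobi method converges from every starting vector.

a₁₂a₂₁/(a₁₁a₂₂) = (6)·(-1) / ((-8)·(2)) = 0.375000
ρ = √|0.375000| = √0.375000 = 0.612
ρ < 1, so Jacobi converges

0.612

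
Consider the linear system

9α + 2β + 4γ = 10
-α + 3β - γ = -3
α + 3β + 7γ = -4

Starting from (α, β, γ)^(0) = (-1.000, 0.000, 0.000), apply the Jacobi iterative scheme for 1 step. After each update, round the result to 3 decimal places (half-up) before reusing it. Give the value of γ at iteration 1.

-0.429

Iteration 1:
  α = (10 - (2)·0.000 - (4)·0.000) / (9) = 1.111
  β = (-3 - (-1)·-1.000 - (-1)·0.000) / (3) = -1.333
  γ = (-4 - (1)·-1.000 - (3)·0.000) / (7) = -0.429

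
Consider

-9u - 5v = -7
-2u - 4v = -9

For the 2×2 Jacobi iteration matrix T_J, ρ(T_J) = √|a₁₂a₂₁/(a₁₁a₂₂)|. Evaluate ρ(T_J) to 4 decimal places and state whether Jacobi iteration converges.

a₁₂a₂₁/(a₁₁a₂₂) = (-5)·(-2) / ((-9)·(-4)) = 0.277778
ρ = √|0.277778| = √0.277778 = 0.5270
ρ < 1, so Jacobi converges

0.5270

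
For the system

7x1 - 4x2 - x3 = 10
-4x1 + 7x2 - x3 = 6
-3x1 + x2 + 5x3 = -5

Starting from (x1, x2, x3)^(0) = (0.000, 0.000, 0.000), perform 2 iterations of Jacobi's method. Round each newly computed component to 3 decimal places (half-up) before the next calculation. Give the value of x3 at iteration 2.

-0.314

Iteration 1:
  x1 = (10 - (-4)·0.000 - (-1)·0.000) / (7) = 1.429
  x2 = (6 - (-4)·0.000 - (-1)·0.000) / (7) = 0.857
  x3 = (-5 - (-3)·0.000 - (1)·0.000) / (5) = -1.000
Iteration 2:
  x1 = (10 - (-4)·0.857 - (-1)·-1.000) / (7) = 1.775
  x2 = (6 - (-4)·1.429 - (-1)·-1.000) / (7) = 1.531
  x3 = (-5 - (-3)·1.429 - (1)·0.857) / (5) = -0.314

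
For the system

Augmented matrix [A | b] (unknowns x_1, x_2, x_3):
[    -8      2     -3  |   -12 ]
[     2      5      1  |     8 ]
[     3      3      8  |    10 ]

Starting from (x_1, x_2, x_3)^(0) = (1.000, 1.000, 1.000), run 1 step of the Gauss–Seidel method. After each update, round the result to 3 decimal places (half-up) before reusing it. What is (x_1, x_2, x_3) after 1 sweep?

(1.375, 0.850, 0.416)

Iteration 1:
  x_1 = (-12 - (2)·1.000 - (-3)·1.000) / (-8) = 1.375
  x_2 = (8 - (2)·1.375 - (1)·1.000) / (5) = 0.850
  x_3 = (10 - (3)·1.375 - (3)·0.850) / (8) = 0.416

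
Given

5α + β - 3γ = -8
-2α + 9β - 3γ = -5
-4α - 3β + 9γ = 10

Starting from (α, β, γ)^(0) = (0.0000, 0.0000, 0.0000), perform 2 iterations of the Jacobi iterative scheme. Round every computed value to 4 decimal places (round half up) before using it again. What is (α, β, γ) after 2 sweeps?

(-0.8222, -0.5407, 0.2148)

Iteration 1:
  α = (-8 - (1)·0.0000 - (-3)·0.0000) / (5) = -1.6000
  β = (-5 - (-2)·0.0000 - (-3)·0.0000) / (9) = -0.5556
  γ = (10 - (-4)·0.0000 - (-3)·0.0000) / (9) = 1.1111
Iteration 2:
  α = (-8 - (1)·-0.5556 - (-3)·1.1111) / (5) = -0.8222
  β = (-5 - (-2)·-1.6000 - (-3)·1.1111) / (9) = -0.5407
  γ = (10 - (-4)·-1.6000 - (-3)·-0.5556) / (9) = 0.2148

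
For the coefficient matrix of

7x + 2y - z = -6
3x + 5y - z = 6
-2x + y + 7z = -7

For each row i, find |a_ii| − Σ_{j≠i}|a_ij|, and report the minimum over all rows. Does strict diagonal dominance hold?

row 1: |7| − (2+1) = 4
row 2: |5| − (3+1) = 1
row 3: |7| − (2+1) = 4
minimum over rows = 1 → strictly diagonally dominant (convergence guaranteed)

1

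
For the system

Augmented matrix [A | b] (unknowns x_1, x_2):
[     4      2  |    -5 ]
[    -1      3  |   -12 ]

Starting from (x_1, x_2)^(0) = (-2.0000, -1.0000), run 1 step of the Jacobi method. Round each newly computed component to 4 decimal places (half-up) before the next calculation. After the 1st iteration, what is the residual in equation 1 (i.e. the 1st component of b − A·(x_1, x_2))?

7.3334

Iteration 1:
  x_1 = (-5 - (2)·-1.0000) / (4) = -0.7500
  x_2 = (-12 - (-1)·-2.0000) / (3) = -4.6667
Residual b − A·x = (7.3334, 1.2501)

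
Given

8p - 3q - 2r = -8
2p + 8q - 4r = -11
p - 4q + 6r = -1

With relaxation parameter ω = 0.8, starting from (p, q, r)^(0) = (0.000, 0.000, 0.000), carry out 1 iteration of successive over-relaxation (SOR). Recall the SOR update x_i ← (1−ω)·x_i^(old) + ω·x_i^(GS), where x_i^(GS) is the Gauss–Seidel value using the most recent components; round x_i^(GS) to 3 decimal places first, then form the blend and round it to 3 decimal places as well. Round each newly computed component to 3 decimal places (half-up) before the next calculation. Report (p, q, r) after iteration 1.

Iteration 1:
  p: GS value = (-8 - (-3)·0.000 - (-2)·0.000) / (8) = -1.000;  p ← (1−ω)·0.000 + ω·-1.000 = -0.800
  q: GS value = (-11 - (2)·-0.800 - (-4)·0.000) / (8) = -1.175;  q ← (1−ω)·0.000 + ω·-1.175 = -0.940
  r: GS value = (-1 - (1)·-0.800 - (-4)·-0.940) / (6) = -0.660;  r ← (1−ω)·0.000 + ω·-0.660 = -0.528

(-0.800, -0.940, -0.528)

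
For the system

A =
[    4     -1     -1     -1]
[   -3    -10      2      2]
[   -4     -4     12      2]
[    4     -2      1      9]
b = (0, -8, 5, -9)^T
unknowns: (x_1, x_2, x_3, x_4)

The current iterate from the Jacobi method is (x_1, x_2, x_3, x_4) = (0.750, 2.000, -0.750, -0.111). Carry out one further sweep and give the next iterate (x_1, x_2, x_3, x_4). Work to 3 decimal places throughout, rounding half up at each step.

One sweep:
  x_1 = (0 - (-1)·2.000 - (-1)·-0.750 - (-1)·-0.111) / (4) = 0.285
  x_2 = (-8 - (-3)·0.750 - (2)·-0.750 - (2)·-0.111) / (-10) = 0.403
  x_3 = (5 - (-4)·0.750 - (-4)·2.000 - (2)·-0.111) / (12) = 1.352
  x_4 = (-9 - (4)·0.750 - (-2)·2.000 - (1)·-0.750) / (9) = -0.806

(0.285, 0.403, 1.352, -0.806)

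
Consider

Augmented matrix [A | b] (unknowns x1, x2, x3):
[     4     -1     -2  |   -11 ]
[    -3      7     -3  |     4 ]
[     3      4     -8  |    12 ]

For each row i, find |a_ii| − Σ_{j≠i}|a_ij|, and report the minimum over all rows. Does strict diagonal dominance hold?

row 1: |4| − (1+2) = 1
row 2: |7| − (3+3) = 1
row 3: |-8| − (3+4) = 1
minimum over rows = 1 → strictly diagonally dominant (convergence guaranteed)

1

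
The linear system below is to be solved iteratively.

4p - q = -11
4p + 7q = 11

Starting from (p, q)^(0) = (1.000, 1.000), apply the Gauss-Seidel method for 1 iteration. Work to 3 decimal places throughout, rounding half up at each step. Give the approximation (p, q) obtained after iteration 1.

(-2.500, 3.000)

Iteration 1:
  p = (-11 - (-1)·1.000) / (4) = -2.500
  q = (11 - (4)·-2.500) / (7) = 3.000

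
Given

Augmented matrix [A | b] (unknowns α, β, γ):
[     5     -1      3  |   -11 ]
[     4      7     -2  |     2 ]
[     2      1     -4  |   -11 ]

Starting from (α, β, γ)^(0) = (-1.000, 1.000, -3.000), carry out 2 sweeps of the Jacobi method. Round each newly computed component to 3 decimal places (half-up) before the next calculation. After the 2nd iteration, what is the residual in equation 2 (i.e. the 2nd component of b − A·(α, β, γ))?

14.302

Iteration 1:
  α = (-11 - (-1)·1.000 - (3)·-3.000) / (5) = -0.200
  β = (2 - (4)·-1.000 - (-2)·-3.000) / (7) = 0.000
  γ = (-11 - (2)·-1.000 - (1)·1.000) / (-4) = 2.500
Iteration 2:
  α = (-11 - (-1)·0.000 - (3)·2.500) / (5) = -3.700
  β = (2 - (4)·-0.200 - (-2)·2.500) / (7) = 1.114
  γ = (-11 - (2)·-0.200 - (1)·0.000) / (-4) = 2.650
Residual b − A·x = (0.664, 14.302, 5.886)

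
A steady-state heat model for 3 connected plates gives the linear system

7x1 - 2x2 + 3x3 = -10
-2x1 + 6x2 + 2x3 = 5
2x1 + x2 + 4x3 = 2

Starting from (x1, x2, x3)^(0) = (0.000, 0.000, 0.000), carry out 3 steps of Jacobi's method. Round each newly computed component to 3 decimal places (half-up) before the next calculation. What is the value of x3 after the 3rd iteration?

1.155

Iteration 1:
  x1 = (-10 - (-2)·0.000 - (3)·0.000) / (7) = -1.429
  x2 = (5 - (-2)·0.000 - (2)·0.000) / (6) = 0.833
  x3 = (2 - (2)·0.000 - (1)·0.000) / (4) = 0.500
Iteration 2:
  x1 = (-10 - (-2)·0.833 - (3)·0.500) / (7) = -1.405
  x2 = (5 - (-2)·-1.429 - (2)·0.500) / (6) = 0.190
  x3 = (2 - (2)·-1.429 - (1)·0.833) / (4) = 1.006
Iteration 3:
  x1 = (-10 - (-2)·0.190 - (3)·1.006) / (7) = -1.805
  x2 = (5 - (-2)·-1.405 - (2)·1.006) / (6) = 0.030
  x3 = (2 - (2)·-1.405 - (1)·0.190) / (4) = 1.155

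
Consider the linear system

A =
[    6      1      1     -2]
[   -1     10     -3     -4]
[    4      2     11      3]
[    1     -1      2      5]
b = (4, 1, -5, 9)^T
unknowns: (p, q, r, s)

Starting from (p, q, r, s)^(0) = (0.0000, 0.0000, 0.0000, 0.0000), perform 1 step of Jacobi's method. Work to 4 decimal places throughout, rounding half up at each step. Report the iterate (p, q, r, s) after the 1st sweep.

(0.6667, 0.1000, -0.4545, 1.8000)

Iteration 1:
  p = (4 - (1)·0.0000 - (1)·0.0000 - (-2)·0.0000) / (6) = 0.6667
  q = (1 - (-1)·0.0000 - (-3)·0.0000 - (-4)·0.0000) / (10) = 0.1000
  r = (-5 - (4)·0.0000 - (2)·0.0000 - (3)·0.0000) / (11) = -0.4545
  s = (9 - (1)·0.0000 - (-1)·0.0000 - (2)·0.0000) / (5) = 1.8000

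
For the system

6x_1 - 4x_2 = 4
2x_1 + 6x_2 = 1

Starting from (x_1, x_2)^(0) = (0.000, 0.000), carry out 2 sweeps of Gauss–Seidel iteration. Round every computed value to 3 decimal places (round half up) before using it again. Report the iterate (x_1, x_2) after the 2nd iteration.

(0.629, -0.043)

Iteration 1:
  x_1 = (4 - (-4)·0.000) / (6) = 0.667
  x_2 = (1 - (2)·0.667) / (6) = -0.056
Iteration 2:
  x_1 = (4 - (-4)·-0.056) / (6) = 0.629
  x_2 = (1 - (2)·0.629) / (6) = -0.043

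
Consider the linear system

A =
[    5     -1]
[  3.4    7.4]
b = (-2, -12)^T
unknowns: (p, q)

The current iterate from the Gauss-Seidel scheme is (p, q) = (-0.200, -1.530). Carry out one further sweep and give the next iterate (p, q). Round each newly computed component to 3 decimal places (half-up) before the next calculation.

One sweep:
  p = (-2 - (-1)·-1.530) / (5) = -0.706
  q = (-12 - (3.4)·-0.706) / (7.4) = -1.297

(-0.706, -1.297)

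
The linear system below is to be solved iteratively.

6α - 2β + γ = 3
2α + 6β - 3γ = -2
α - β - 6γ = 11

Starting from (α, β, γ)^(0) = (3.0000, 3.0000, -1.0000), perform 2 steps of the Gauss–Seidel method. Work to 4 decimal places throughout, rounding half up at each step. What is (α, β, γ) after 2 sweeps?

Iteration 1:
  α = (3 - (-2)·3.0000 - (1)·-1.0000) / (6) = 1.6667
  β = (-2 - (2)·1.6667 - (-3)·-1.0000) / (6) = -1.3889
  γ = (11 - (1)·1.6667 - (-1)·-1.3889) / (-6) = -1.3241
Iteration 2:
  α = (3 - (-2)·-1.3889 - (1)·-1.3241) / (6) = 0.2577
  β = (-2 - (2)·0.2577 - (-3)·-1.3241) / (6) = -1.0813
  γ = (11 - (1)·0.2577 - (-1)·-1.0813) / (-6) = -1.6102

(0.2577, -1.0813, -1.6102)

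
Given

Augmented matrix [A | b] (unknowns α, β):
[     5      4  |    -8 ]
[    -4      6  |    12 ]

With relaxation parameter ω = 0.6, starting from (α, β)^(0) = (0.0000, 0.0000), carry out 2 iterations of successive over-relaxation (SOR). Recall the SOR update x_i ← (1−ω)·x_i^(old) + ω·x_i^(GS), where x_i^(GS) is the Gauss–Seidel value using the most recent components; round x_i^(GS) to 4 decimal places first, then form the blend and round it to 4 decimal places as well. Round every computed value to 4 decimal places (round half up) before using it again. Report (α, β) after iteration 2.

Iteration 1:
  α: GS value = (-8 - (4)·0.0000) / (5) = -1.6000;  α ← (1−ω)·0.0000 + ω·-1.6000 = -0.9600
  β: GS value = (12 - (-4)·-0.9600) / (6) = 1.3600;  β ← (1−ω)·0.0000 + ω·1.3600 = 0.8160
Iteration 2:
  α: GS value = (-8 - (4)·0.8160) / (5) = -2.2528;  α ← (1−ω)·-0.9600 + ω·-2.2528 = -1.7357
  β: GS value = (12 - (-4)·-1.7357) / (6) = 0.8429;  β ← (1−ω)·0.8160 + ω·0.8429 = 0.8321

(-1.7357, 0.8321)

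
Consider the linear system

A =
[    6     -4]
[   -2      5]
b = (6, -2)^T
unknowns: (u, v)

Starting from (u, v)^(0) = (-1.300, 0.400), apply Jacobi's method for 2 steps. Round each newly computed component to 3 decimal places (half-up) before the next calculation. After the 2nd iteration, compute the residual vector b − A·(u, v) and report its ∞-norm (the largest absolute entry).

4.106

Iteration 1:
  u = (6 - (-4)·0.400) / (6) = 1.267
  v = (-2 - (-2)·-1.300) / (5) = -0.920
Iteration 2:
  u = (6 - (-4)·-0.920) / (6) = 0.387
  v = (-2 - (-2)·1.267) / (5) = 0.107
Residual b − A·x = (4.106, -1.761); ∞-norm = 4.106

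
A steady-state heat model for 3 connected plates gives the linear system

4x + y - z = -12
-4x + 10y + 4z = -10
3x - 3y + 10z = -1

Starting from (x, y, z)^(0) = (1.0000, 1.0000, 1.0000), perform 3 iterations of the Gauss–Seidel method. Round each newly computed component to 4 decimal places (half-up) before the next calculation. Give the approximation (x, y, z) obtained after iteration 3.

Iteration 1:
  x = (-12 - (1)·1.0000 - (-1)·1.0000) / (4) = -3.0000
  y = (-10 - (-4)·-3.0000 - (4)·1.0000) / (10) = -2.6000
  z = (-1 - (3)·-3.0000 - (-3)·-2.6000) / (10) = 0.0200
Iteration 2:
  x = (-12 - (1)·-2.6000 - (-1)·0.0200) / (4) = -2.3450
  y = (-10 - (-4)·-2.3450 - (4)·0.0200) / (10) = -1.9460
  z = (-1 - (3)·-2.3450 - (-3)·-1.9460) / (10) = 0.0197
Iteration 3:
  x = (-12 - (1)·-1.9460 - (-1)·0.0197) / (4) = -2.5086
  y = (-10 - (-4)·-2.5086 - (4)·0.0197) / (10) = -2.0113
  z = (-1 - (3)·-2.5086 - (-3)·-2.0113) / (10) = 0.0492

(-2.5086, -2.0113, 0.0492)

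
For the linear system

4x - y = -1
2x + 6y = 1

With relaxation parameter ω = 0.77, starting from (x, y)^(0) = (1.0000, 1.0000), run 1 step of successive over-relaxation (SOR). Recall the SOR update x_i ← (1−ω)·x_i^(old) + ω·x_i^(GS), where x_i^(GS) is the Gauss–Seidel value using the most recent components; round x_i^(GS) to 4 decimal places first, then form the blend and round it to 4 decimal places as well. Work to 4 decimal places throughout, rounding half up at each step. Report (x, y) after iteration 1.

(0.2300, 0.2993)

Iteration 1:
  x: GS value = (-1 - (-1)·1.0000) / (4) = 0.0000;  x ← (1−ω)·1.0000 + ω·0.0000 = 0.2300
  y: GS value = (1 - (2)·0.2300) / (6) = 0.0900;  y ← (1−ω)·1.0000 + ω·0.0900 = 0.2993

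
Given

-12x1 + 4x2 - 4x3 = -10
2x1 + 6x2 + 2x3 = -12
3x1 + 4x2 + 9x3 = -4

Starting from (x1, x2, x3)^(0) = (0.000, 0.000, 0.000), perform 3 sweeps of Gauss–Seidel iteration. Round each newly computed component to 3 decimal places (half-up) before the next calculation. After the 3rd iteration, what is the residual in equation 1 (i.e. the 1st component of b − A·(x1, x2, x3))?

0.384

Iteration 1:
  x1 = (-10 - (4)·0.000 - (-4)·0.000) / (-12) = 0.833
  x2 = (-12 - (2)·0.833 - (2)·0.000) / (6) = -2.278
  x3 = (-4 - (3)·0.833 - (4)·-2.278) / (9) = 0.290
Iteration 2:
  x1 = (-10 - (4)·-2.278 - (-4)·0.290) / (-12) = -0.023
  x2 = (-12 - (2)·-0.023 - (2)·0.290) / (6) = -2.089
  x3 = (-4 - (3)·-0.023 - (4)·-2.089) / (9) = 0.492
Iteration 3:
  x1 = (-10 - (4)·-2.089 - (-4)·0.492) / (-12) = -0.027
  x2 = (-12 - (2)·-0.027 - (2)·0.492) / (6) = -2.155
  x3 = (-4 - (3)·-0.027 - (4)·-2.155) / (9) = 0.522
Residual b − A·x = (0.384, -0.060, 0.003)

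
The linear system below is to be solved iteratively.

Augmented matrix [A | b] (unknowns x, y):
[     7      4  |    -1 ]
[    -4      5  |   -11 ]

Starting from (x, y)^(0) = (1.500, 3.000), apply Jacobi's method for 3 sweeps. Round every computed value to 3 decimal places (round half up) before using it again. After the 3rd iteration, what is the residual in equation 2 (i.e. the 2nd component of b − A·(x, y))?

Iteration 1:
  x = (-1 - (4)·3.000) / (7) = -1.857
  y = (-11 - (-4)·1.500) / (5) = -1.000
Iteration 2:
  x = (-1 - (4)·-1.000) / (7) = 0.429
  y = (-11 - (-4)·-1.857) / (5) = -3.686
Iteration 3:
  x = (-1 - (4)·-3.686) / (7) = 1.963
  y = (-11 - (-4)·0.429) / (5) = -1.857
Residual b − A·x = (-7.313, 6.137)

6.137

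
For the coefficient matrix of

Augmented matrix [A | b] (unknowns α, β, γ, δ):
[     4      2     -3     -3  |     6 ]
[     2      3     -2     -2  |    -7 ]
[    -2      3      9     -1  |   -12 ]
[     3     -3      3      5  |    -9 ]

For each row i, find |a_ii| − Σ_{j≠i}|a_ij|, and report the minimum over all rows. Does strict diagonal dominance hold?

-4

row 1: |4| − (2+3+3) = -4
row 2: |3| − (2+2+2) = -3
row 3: |9| − (2+3+1) = 3
row 4: |5| − (3+3+3) = -4
minimum over rows = -4 → not strictly diagonally dominant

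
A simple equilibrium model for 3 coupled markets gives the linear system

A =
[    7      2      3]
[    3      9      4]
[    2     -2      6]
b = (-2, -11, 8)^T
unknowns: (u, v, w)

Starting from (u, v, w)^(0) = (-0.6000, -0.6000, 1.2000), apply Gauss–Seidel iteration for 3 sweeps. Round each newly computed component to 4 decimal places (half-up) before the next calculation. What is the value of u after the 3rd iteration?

Iteration 1:
  u = (-2 - (2)·-0.6000 - (3)·1.2000) / (7) = -0.6286
  v = (-11 - (3)·-0.6286 - (4)·1.2000) / (9) = -1.5460
  w = (8 - (2)·-0.6286 - (-2)·-1.5460) / (6) = 1.0275
Iteration 2:
  u = (-2 - (2)·-1.5460 - (3)·1.0275) / (7) = -0.2844
  v = (-11 - (3)·-0.2844 - (4)·1.0275) / (9) = -1.5841
  w = (8 - (2)·-0.2844 - (-2)·-1.5841) / (6) = 0.9001
Iteration 3:
  u = (-2 - (2)·-1.5841 - (3)·0.9001) / (7) = -0.2189
  v = (-11 - (3)·-0.2189 - (4)·0.9001) / (9) = -1.5493
  w = (8 - (2)·-0.2189 - (-2)·-1.5493) / (6) = 0.8899

-0.2189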